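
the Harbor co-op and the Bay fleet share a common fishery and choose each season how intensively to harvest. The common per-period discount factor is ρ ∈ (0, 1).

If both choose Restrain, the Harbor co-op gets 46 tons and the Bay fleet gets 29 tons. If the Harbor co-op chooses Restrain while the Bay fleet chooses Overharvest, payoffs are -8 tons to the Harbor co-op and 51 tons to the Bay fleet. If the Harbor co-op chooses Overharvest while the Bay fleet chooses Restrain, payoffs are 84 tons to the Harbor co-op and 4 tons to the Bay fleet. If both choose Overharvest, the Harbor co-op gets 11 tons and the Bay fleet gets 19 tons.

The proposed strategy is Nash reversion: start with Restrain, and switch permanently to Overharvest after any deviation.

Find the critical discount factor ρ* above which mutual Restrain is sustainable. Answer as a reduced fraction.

11/16

the Harbor co-op: cooperation gives 46 each period; deviation gives 84 once then 11 forever.
  46/(1−ρ) ≥ 84 + 11ρ/(1−ρ) ⇒ ρ ≥ 38/73.
the Bay fleet: cooperation gives 29 each period; deviation gives 51 once then 19 forever.
  ρ ≥ 22/32 = 11/16.
Both must hold, so the binding constraint is the Bay fleet's: ρ ≥ 11/16.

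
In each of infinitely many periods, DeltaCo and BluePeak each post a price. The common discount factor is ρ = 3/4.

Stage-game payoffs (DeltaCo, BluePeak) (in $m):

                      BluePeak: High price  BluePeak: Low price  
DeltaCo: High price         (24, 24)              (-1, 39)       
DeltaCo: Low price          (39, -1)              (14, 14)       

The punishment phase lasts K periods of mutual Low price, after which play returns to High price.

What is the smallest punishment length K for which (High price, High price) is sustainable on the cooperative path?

IC: ρ(1−ρ^K)/(1−ρ) ≥ (39−24)/(24−14) = 3/2.
With ρ = 3/4: need 1 − ρ^K ≥ 3/2·(1−3/4)/(3/4), i.e. ρ^K ≤ 0.5000.
Since (3/4)^2 = 0.5625 and (3/4)^3 = 0.4219, the smallest such K is 3.

3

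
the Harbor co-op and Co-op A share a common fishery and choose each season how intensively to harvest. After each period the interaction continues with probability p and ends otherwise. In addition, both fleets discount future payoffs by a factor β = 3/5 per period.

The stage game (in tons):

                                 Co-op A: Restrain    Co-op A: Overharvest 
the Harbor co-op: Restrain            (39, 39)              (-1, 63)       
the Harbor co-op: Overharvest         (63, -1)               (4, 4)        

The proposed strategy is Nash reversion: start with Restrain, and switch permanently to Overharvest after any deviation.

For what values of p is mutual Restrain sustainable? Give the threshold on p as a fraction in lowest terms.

40/59

With continuation probability p and discount β, the effective per-period discount factor is βp.
Grim-trigger IC: βp ≥ (63−39)/(63−4) = 24/59.
So p ≥ (24/59)/(3/5) = 40/59.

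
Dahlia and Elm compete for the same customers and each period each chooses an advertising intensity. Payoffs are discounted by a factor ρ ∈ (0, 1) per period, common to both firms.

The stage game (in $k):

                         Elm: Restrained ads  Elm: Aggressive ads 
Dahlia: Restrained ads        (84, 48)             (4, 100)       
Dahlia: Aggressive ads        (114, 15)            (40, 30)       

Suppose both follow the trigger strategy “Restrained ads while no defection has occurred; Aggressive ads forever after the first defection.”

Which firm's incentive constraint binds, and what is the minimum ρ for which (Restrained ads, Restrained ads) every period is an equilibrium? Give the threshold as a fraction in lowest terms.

Dahlia: cooperation gives 84 each period; deviation gives 114 once then 40 forever.
  84/(1−ρ) ≥ 114 + 40ρ/(1−ρ) ⇒ ρ ≥ 30/74 = 15/37.
Elm: cooperation gives 48 each period; deviation gives 100 once then 30 forever.
  ρ ≥ 52/70 = 26/35.
Both must hold, so the binding constraint is Elm's: ρ ≥ 26/35.

Elm; ρ ≥ 26/35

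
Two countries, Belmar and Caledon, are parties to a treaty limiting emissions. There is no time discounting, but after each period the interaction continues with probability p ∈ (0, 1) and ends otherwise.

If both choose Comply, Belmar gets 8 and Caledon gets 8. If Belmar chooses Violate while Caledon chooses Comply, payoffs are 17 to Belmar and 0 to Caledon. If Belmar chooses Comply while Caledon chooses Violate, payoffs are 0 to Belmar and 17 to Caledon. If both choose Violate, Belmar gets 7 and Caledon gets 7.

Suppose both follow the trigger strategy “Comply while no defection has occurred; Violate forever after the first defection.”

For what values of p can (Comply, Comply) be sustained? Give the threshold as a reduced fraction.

9/10

With no time discounting, the continuation probability p plays the role of the discount factor.
Grim-trigger IC: 8/(1−p) ≥ 17 + 7p/(1−p) ⇒ p ≥ (17−8)/(17−7) = 9/10.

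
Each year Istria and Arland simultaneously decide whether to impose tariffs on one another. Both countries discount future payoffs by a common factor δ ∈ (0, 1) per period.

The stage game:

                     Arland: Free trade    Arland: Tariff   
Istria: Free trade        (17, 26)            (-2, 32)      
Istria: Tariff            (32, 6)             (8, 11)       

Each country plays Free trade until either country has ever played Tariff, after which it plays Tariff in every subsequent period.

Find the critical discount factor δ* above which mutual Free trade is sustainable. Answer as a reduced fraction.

Istria's threshold: (32−17)/(32−8) = 5/8.
Arland's threshold: (32−26)/(32−11) = 2/7.
5/8 > 2/7, so Istria binds and δ* = 5/8.

5/8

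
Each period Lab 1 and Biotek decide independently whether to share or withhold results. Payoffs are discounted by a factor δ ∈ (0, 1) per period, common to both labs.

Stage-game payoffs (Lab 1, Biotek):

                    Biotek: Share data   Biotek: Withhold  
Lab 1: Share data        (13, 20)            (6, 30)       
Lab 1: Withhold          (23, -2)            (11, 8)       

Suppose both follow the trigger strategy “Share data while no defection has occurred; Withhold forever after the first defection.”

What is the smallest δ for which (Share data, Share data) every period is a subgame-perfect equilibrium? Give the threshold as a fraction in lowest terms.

Lab 1: cooperation gives 13 each period; deviation gives 23 once then 11 forever.
  13/(1−δ) ≥ 23 + 11δ/(1−δ) ⇒ δ ≥ 10/12 = 5/6.
Biotek: cooperation gives 20 each period; deviation gives 30 once then 8 forever.
  δ ≥ 10/22 = 5/11.
Both must hold, so the binding constraint is Lab 1's: δ ≥ 5/6.

5/6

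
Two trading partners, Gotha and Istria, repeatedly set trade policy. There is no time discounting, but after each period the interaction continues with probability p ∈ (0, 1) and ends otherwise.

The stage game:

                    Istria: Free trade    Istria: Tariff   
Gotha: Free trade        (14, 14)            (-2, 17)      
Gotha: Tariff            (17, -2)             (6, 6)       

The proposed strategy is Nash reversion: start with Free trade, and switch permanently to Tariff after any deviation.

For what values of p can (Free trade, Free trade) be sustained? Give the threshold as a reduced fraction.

Expected cooperation value is 14 + p·14 + p²·14 + … = 14/(1−p); deviation gives 17 + p·6/(1−p).
14 ≥ 17(1−p) + 6p ⇒ 11p ≥ 3 ⇒ p ≥ 3/11.

3/11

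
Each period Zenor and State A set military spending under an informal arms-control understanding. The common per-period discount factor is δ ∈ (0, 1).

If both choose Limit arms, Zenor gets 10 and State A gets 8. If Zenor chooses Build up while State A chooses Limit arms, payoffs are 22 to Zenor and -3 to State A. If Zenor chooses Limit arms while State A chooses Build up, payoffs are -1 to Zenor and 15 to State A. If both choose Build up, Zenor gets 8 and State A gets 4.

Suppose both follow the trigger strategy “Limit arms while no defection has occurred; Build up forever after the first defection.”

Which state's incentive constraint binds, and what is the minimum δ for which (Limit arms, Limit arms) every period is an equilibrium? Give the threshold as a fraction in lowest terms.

Zenor; δ ≥ 6/7

For Zenor: deviation gain 22−10 = 12, per-period punishment loss 10−8 = 2. IC gives δ ≥ 12/14 = 6/7.
For State A: gain 7, loss 4 per period, so δ ≥ 7/11.
The tighter constraint is Zenor's, so cooperation needs δ ≥ 6/7.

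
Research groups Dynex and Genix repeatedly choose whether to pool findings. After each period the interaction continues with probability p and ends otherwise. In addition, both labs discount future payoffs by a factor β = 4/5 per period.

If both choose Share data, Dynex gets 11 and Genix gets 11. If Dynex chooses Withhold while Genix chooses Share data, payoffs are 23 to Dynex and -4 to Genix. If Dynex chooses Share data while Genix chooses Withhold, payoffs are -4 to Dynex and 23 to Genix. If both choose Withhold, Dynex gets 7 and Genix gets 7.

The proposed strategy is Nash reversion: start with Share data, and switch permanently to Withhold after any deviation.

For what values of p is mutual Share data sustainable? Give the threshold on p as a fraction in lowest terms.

15/16

Expected continuation weight on next period's payoff is β·p = 4/5·p, which plays the role of the discount factor.
Cooperation requires 4/5·p ≥ (23−11)/(23−7) = 3/4, hence p ≥ 15/16.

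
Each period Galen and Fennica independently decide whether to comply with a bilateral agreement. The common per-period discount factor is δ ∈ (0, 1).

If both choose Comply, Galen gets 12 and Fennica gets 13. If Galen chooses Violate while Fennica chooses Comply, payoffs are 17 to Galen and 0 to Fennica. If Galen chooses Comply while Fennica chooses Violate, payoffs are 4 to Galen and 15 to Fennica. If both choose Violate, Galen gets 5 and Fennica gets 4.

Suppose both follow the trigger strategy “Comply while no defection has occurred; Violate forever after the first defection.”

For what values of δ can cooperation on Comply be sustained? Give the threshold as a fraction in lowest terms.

Galen's threshold: (17−12)/(17−5) = 5/12.
Fennica's threshold: (15−13)/(15−4) = 2/11.
5/12 > 2/11, so Galen binds and δ* = 5/12.

5/12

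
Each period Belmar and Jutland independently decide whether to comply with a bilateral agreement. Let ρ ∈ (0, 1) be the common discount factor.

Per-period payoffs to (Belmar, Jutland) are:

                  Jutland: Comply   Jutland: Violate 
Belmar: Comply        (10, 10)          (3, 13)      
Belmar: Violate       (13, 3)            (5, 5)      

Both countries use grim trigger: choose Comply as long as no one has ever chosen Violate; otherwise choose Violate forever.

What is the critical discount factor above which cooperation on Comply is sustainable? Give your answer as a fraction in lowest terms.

3/8

One-period gain from deviating is 13 − 10 = 3. The loss is 10 − 5 = 5 in every subsequent period, with present value 5·ρ/(1−ρ).
Deviation is unprofitable when 5·ρ/(1−ρ) ≥ 3, i.e. ρ/(1−ρ) ≥ 3/5.
Equivalently ρ ≥ 3/(3+5) = 3/8.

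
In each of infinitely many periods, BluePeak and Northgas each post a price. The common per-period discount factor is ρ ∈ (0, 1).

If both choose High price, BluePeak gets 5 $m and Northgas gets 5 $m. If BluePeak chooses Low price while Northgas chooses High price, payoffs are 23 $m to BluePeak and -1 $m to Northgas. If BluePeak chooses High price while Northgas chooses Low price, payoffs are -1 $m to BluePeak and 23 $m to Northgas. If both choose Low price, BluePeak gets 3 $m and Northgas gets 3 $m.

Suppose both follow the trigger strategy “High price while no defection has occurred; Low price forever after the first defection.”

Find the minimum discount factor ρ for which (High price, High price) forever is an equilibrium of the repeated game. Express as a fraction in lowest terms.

Cooperation forever yields 5 each period: 5/(1−ρ).
Deviating yields 23 once, then 3 forever: 23 + 3ρ/(1−ρ).
No profitable deviation requires 5/(1−ρ) ≥ 23 + 3ρ/(1−ρ).
Multiplying by (1−ρ): 5 ≥ 23(1−ρ) + 3ρ = 23 − 20ρ.
So 20ρ ≥ 18, i.e. ρ ≥ 18/20 = 9/10.

9/10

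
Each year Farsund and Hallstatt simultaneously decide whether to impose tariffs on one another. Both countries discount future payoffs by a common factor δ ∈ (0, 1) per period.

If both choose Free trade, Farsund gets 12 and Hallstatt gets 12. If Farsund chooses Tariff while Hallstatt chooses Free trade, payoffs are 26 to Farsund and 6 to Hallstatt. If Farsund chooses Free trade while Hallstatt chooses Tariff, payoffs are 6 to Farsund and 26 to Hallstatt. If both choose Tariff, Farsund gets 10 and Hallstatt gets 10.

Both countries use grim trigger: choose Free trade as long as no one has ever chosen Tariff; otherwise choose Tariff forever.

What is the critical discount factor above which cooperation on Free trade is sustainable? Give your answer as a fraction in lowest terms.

One-period gain from deviating is 26 − 12 = 14. The loss is 12 − 10 = 2 in every subsequent period, with present value 2·δ/(1−δ).
Deviation is unprofitable when 2·δ/(1−δ) ≥ 14, i.e. δ/(1−δ) ≥ 7.
Equivalently δ ≥ 14/(14+2) = 7/8.

7/8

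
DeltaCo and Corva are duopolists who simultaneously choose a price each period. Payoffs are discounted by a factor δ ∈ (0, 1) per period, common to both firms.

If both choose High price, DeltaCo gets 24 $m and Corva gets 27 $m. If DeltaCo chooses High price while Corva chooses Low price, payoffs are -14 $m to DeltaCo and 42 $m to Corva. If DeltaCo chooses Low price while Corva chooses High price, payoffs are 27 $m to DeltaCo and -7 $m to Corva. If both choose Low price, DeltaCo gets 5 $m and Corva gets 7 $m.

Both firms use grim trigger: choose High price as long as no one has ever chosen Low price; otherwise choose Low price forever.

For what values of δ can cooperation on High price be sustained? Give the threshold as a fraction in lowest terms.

3/7

For DeltaCo: deviation gain 27−24 = 3, per-period punishment loss 24−5 = 19. IC gives δ ≥ 3/22.
For Corva: gain 15, loss 20 per period, so δ ≥ 15/35 = 3/7.
The tighter constraint is Corva's, so cooperation needs δ ≥ 3/7.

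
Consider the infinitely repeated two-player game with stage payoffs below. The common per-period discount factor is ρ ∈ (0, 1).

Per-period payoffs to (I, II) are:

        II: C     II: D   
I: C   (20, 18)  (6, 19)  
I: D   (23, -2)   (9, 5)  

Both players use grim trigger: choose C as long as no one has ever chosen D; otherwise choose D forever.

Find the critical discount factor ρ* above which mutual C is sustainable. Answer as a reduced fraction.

For I: deviation gain 23−20 = 3, per-period punishment loss 20−9 = 11. IC gives ρ ≥ 3/14.
For II: gain 1, loss 13 per period, so ρ ≥ 1/14.
The tighter constraint is I's, so cooperation needs ρ ≥ 3/14.

3/14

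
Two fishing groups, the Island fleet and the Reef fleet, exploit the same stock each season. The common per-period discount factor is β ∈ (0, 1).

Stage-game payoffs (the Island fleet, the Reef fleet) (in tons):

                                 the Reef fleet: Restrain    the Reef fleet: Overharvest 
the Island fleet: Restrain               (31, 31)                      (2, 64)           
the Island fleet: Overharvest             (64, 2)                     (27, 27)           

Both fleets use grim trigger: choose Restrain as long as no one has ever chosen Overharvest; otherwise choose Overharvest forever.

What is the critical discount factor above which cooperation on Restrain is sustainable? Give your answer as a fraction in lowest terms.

33/37

One-period gain from deviating is 64 − 31 = 33. The loss is 31 − 27 = 4 in every subsequent period, with present value 4·β/(1−β).
Deviation is unprofitable when 4·β/(1−β) ≥ 33, i.e. β/(1−β) ≥ 33/4.
Equivalently β ≥ 33/(33+4) = 33/37.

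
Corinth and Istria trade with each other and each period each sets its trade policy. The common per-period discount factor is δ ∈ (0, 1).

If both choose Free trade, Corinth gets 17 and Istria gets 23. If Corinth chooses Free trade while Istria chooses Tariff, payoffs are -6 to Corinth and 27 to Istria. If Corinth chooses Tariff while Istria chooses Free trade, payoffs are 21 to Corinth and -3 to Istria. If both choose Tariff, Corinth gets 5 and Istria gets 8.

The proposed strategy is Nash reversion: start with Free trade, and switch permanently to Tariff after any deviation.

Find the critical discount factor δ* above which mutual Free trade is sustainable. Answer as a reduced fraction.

For Corinth: deviation gain 21−17 = 4, per-period punishment loss 17−5 = 12. IC gives δ ≥ 4/16 = 1/4.
For Istria: gain 4, loss 15 per period, so δ ≥ 4/19.
The tighter constraint is Corinth's, so cooperation needs δ ≥ 1/4.

1/4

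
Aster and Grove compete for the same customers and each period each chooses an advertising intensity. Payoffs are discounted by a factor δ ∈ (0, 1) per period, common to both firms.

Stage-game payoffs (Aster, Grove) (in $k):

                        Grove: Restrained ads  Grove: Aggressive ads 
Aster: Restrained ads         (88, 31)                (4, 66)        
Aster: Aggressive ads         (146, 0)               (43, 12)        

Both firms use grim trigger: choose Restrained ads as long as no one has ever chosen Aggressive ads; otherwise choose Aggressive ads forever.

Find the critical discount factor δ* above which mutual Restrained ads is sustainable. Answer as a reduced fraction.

Aster's threshold: (146−88)/(146−43) = 58/103.
Grove's threshold: (66−31)/(66−12) = 35/54.
58/103 < 35/54, so Grove binds and δ* = 35/54.

35/54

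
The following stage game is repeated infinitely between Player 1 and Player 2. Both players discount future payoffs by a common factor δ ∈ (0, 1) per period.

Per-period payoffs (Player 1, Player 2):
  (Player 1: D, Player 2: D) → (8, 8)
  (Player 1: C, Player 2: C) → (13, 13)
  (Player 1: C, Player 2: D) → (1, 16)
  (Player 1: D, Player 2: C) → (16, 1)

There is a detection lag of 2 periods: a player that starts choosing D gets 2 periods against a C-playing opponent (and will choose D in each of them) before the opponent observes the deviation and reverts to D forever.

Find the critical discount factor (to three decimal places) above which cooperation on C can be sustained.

The best deviation is to choose D for all 2 undetected periods, earning 16 each, then 8 forever once detected.
Deviation value: 16(1−δ^2)/(1−δ) + 8δ^2/(1−δ); cooperation value: 13/(1−δ).
IC: 13 ≥ 16(1−δ^2) + 8δ^2 = 16 − 8δ^2.
So δ^2 ≥ 3/8, giving δ ≥ (3/8)^(1/2) ≈ 0.612.

0.612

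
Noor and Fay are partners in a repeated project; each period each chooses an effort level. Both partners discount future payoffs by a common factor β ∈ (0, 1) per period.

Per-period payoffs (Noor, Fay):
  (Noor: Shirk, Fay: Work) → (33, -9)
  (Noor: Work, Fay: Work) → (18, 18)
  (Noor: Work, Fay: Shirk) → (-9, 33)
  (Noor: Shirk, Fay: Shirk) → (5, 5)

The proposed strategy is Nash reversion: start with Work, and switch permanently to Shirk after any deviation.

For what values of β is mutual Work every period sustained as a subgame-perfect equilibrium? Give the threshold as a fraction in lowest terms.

15/28

One-period gain from deviating is 33 − 18 = 15. The loss is 18 − 5 = 13 in every subsequent period, with present value 13·β/(1−β).
Deviation is unprofitable when 13·β/(1−β) ≥ 15, i.e. β/(1−β) ≥ 15/13.
Equivalently β ≥ 15/(15+13) = 15/28.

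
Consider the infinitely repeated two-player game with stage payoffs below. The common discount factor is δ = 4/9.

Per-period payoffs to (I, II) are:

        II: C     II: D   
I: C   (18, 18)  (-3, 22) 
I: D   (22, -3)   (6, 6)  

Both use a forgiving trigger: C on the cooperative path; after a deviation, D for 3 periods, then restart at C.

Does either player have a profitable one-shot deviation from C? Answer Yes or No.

A one-shot deviation gives 22 now, then 6 for 3 periods, then back to 18.
Gain from deviating: (22−18) today; loss: (18−6) in each of the next 3 periods.
No-deviation condition: (18−6)(δ+…+δ^3) ≥ 22−18, i.e. δ+…+δ^3 ≥ 1/3.
At δ = 4/9: δ+…+δ^3 = 0.7298 ≥ 0.3333.
So cooperation is sustainable.

No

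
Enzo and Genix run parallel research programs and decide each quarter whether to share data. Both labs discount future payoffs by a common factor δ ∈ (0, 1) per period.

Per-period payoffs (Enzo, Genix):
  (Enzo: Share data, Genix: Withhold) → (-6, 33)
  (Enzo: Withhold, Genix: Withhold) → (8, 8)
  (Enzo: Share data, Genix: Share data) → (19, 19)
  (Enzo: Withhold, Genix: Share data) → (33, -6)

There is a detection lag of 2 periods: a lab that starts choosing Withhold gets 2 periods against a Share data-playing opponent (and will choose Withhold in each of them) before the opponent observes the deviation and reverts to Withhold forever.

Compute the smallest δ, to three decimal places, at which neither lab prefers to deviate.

0.748

Deviating for the 2 undetected periods gains 33−19 = 14 per period over cooperation, then loses 19−8 = 11 per period forever once punishment starts.
Gain: 14(1 + δ + … + δ^1); loss: 11·δ^2/(1−δ).
No profitable deviation ⇔ 14(1−δ^2) ≤ 11·δ^2, i.e. δ^2 ≥ 14/(14+11) = 14/25.
Hence δ ≥ (14/25)^(1/2) ≈ 0.748.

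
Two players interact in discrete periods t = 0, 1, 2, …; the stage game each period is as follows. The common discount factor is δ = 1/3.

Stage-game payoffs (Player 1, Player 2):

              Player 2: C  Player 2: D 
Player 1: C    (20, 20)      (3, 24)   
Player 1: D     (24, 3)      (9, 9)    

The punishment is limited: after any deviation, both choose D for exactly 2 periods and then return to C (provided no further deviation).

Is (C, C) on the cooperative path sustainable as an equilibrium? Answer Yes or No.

Comparing payoff streams over the 3 periods until play realigns: cooperate → 20(1+δ+…+δ^2); deviate → 24 + 9(δ+…+δ^2).
Cooperation is sustained iff (20−9)(δ+…+δ^2) ≥ 24−20.
δ+…+δ^2 = 1/3·(1−(1/3)^2)/(1−1/3) = 0.4444, and (24−20)/(20−9) = 0.3636.
0.4444 ≥ 0.3636, so cooperation is sustainable.

Yes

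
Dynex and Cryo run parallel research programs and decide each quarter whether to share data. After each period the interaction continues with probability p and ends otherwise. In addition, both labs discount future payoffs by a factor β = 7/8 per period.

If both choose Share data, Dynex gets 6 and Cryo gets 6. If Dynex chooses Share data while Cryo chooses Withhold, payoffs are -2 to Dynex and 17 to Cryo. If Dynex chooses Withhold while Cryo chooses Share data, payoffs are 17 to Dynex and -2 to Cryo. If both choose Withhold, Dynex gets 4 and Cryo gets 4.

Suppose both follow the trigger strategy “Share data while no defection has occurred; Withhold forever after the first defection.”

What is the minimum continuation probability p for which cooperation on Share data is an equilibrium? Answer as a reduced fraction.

With continuation probability p and discount β, the effective per-period discount factor is βp.
Grim-trigger IC: βp ≥ (17−6)/(17−4) = 11/13.
So p ≥ (11/13)/(7/8) = 88/91.

88/91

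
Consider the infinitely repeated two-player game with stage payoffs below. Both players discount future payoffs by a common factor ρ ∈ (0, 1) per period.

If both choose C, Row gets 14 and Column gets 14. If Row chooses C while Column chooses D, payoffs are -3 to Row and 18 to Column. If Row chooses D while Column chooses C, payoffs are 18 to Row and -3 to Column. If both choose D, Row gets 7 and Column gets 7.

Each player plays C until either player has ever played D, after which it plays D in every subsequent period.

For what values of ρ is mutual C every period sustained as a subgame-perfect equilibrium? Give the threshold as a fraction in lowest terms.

One-period gain from deviating is 18 − 14 = 4. The loss is 14 − 7 = 7 in every subsequent period, with present value 7·ρ/(1−ρ).
Deviation is unprofitable when 7·ρ/(1−ρ) ≥ 4, i.e. ρ/(1−ρ) ≥ 4/7.
Equivalently ρ ≥ 4/(4+7) = 4/11.

4/11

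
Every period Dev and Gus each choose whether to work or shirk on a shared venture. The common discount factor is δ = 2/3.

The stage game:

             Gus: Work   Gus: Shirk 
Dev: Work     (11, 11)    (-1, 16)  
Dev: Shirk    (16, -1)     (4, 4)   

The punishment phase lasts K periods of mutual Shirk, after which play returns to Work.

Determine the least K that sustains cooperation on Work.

2

Need Σ_{k=1}^{K} δ^k ≥ (16−11)/(11−4) = 0.7143 at δ = 2/3.
At K = 1 the sum is 0.6667 < 0.7143; at K = 2 it is 1.1111 ≥ 0.7143.
So the minimum punishment length is K = 2.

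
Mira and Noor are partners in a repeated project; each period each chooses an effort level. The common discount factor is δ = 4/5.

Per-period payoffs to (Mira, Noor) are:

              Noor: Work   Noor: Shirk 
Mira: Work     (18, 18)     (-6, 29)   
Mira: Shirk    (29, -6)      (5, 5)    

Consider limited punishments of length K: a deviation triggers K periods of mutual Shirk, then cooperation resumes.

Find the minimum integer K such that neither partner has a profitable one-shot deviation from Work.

No profitable deviation requires (18−5)(δ+…+δ^K) ≥ 29−18, i.e. δ+…+δ^K ≥ 11/13 ≈ 0.8462.
With δ = 4/5, the partial sums are K=1: 0.8000, K=2: 1.4400.
K = 2 is the first length at which the sum reaches 0.8462.

2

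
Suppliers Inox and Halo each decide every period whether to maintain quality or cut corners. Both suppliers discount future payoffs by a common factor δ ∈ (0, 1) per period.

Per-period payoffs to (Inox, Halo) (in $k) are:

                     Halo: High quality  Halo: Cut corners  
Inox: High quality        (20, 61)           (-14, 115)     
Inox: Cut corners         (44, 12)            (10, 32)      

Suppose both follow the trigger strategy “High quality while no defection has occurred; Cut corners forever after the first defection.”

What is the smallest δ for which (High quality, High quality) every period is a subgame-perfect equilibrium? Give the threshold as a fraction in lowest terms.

For Inox: deviation gain 44−20 = 24, per-period punishment loss 20−10 = 10. IC gives δ ≥ 24/34 = 12/17.
For Halo: gain 54, loss 29 per period, so δ ≥ 54/83.
The tighter constraint is Inox's, so cooperation needs δ ≥ 12/17.

12/17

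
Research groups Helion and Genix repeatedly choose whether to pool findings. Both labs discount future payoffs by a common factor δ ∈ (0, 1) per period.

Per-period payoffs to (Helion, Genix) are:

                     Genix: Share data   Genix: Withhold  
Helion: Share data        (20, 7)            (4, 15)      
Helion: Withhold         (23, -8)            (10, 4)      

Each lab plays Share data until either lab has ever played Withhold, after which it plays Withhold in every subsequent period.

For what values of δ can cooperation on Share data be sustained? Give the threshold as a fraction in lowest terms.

For Helion: deviation gain 23−20 = 3, per-period punishment loss 20−10 = 10. IC gives δ ≥ 3/13.
For Genix: gain 8, loss 3 per period, so δ ≥ 8/11.
The tighter constraint is Genix's, so cooperation needs δ ≥ 8/11.

8/11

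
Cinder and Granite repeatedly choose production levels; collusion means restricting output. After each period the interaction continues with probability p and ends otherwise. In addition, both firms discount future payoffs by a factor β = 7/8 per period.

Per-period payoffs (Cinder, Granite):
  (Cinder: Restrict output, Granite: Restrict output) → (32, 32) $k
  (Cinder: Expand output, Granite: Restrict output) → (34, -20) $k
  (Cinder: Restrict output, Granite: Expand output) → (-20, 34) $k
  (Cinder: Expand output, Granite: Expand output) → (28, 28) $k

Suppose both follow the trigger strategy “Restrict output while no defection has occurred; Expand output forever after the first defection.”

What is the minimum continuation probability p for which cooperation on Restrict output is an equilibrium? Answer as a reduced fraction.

8/21

With continuation probability p and discount β, the effective per-period discount factor is βp.
Grim-trigger IC: βp ≥ (34−32)/(34−28) = 1/3.
So p ≥ (1/3)/(7/8) = 8/21.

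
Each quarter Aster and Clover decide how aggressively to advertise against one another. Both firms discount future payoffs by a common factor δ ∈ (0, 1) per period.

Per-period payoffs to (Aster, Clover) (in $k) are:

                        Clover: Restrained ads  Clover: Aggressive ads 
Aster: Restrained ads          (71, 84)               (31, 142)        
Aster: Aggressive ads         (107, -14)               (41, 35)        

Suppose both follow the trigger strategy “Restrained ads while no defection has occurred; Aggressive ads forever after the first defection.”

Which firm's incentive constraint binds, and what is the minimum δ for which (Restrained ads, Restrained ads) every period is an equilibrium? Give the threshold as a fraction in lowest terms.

Aster; δ ≥ 6/11

Aster's threshold: (107−71)/(107−41) = 6/11.
Clover's threshold: (142−84)/(142−35) = 58/107.
6/11 > 58/107, so Aster binds and δ* = 6/11.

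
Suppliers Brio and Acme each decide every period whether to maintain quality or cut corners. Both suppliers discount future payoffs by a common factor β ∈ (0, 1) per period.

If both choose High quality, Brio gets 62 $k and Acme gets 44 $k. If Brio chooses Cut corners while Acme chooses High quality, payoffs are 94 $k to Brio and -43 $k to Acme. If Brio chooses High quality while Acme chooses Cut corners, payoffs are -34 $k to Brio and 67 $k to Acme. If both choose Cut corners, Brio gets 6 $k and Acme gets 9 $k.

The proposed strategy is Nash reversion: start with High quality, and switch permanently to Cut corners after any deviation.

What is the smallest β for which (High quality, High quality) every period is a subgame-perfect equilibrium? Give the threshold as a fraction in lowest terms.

23/58

Brio: cooperation gives 62 each period; deviation gives 94 once then 6 forever.
  62/(1−β) ≥ 94 + 6β/(1−β) ⇒ β ≥ 32/88 = 4/11.
Acme: cooperation gives 44 each period; deviation gives 67 once then 9 forever.
  β ≥ 23/58.
Both must hold, so the binding constraint is Acme's: β ≥ 23/58.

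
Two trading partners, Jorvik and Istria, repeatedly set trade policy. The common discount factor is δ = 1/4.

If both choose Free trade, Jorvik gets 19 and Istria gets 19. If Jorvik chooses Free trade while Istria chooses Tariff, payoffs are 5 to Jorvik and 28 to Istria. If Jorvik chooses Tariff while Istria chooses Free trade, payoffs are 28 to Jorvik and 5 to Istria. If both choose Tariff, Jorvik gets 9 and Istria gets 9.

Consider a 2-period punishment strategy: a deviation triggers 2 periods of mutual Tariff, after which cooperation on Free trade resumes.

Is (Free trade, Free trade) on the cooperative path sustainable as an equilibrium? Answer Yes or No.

A one-shot deviation gives 28 now, then 9 for 2 periods, then back to 19.
Gain from deviating: (28−19) today; loss: (19−9) in each of the next 2 periods.
No-deviation condition: (19−9)(δ+…+δ^2) ≥ 28−19, i.e. δ+…+δ^2 ≥ 9/10.
At δ = 1/4: δ+…+δ^2 = 0.3125 < 0.9000.
So cooperation is not sustainable.

No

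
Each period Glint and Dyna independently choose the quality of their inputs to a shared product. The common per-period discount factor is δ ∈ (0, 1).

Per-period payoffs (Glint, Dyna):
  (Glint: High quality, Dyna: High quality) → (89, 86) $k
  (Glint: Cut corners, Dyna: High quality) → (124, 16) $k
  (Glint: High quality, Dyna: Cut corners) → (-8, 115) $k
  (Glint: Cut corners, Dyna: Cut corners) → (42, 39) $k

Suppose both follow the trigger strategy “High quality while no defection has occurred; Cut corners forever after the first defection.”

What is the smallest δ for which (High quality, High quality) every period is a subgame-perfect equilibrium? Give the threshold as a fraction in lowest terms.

35/82

Glint's threshold: (124−89)/(124−42) = 35/82.
Dyna's threshold: (115−86)/(115−39) = 29/76.
35/82 > 29/76, so Glint binds and δ* = 35/82.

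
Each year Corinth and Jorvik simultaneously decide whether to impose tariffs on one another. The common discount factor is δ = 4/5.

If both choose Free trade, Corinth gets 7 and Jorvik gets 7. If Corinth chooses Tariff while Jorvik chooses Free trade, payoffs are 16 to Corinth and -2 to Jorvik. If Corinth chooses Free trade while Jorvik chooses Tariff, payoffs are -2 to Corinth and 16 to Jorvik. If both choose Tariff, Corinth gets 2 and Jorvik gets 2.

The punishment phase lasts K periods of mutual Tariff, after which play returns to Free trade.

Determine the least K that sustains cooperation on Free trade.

3

Need Σ_{k=1}^{K} δ^k ≥ (16−7)/(7−2) = 1.8000 at δ = 4/5.
At K = 2 the sum is 1.4400 < 1.8000; at K = 3 it is 1.9520 ≥ 1.8000.
So the minimum punishment length is K = 3.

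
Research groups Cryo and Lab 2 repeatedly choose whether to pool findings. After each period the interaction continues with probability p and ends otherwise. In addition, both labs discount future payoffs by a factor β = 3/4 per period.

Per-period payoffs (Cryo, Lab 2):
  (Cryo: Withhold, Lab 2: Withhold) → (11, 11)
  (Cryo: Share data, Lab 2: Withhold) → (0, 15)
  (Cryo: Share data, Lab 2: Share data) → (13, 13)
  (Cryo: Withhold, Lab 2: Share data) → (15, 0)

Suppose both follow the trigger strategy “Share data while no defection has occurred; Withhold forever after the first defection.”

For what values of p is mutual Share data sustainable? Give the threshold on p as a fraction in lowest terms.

With continuation probability p and discount β, the effective per-period discount factor is βp.
Grim-trigger IC: βp ≥ (15−13)/(15−11) = 1/2.
So p ≥ (1/2)/(3/4) = 2/3.

2/3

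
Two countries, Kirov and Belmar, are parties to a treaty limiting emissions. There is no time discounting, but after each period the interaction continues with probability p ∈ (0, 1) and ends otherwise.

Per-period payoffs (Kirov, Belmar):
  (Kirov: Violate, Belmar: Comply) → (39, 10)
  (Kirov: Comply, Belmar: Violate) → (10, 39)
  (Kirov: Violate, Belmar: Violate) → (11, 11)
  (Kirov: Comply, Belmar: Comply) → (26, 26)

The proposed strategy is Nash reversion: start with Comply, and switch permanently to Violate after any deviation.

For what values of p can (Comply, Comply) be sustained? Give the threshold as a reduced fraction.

Expected cooperation value is 26 + p·26 + p²·26 + … = 26/(1−p); deviation gives 39 + p·11/(1−p).
26 ≥ 39(1−p) + 11p ⇒ 28p ≥ 13 ⇒ p ≥ 13/28.

13/28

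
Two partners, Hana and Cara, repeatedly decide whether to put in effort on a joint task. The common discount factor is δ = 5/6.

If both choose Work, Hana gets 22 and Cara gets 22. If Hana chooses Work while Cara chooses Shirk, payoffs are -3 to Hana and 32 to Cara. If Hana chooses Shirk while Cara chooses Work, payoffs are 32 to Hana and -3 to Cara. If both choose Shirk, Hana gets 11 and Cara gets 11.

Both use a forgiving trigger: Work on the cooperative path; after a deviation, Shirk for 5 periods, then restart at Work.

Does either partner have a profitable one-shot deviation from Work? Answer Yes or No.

A one-shot deviation gives 32 now, then 11 for 5 periods, then back to 22.
Gain from deviating: (32−22) today; loss: (22−11) in each of the next 5 periods.
No-deviation condition: (22−11)(δ+…+δ^5) ≥ 32−22, i.e. δ+…+δ^5 ≥ 10/11.
At δ = 5/6: δ+…+δ^5 = 2.9906 ≥ 0.9091.
So cooperation is sustainable.

No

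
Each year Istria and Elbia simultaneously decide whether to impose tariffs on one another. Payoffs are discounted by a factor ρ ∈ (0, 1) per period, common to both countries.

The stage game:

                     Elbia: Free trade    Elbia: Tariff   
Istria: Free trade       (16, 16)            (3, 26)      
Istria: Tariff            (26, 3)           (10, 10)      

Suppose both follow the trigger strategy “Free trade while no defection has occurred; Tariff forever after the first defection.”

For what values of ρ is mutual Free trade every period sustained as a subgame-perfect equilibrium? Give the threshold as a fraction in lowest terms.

5/8

16/(1−ρ) ≥ 26 + 10ρ/(1−ρ)
16 ≥ 26 − 16ρ
ρ ≥ 10/16 = 5/8.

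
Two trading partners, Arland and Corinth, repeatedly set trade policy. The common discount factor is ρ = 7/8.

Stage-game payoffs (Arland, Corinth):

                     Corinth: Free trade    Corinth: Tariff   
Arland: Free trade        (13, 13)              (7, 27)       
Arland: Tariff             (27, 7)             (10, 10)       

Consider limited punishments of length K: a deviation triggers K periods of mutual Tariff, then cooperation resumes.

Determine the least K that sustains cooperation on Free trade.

No profitable deviation requires (13−10)(ρ+…+ρ^K) ≥ 27−13, i.e. ρ+…+ρ^K ≥ 14/3 ≈ 4.6667.
With ρ = 7/8, the partial sums are K=1: 0.8750, K=2: 1.6406, …, K=7: 4.2511, K=8: 4.5947, K=9: 4.8954.
K = 9 is the first length at which the sum reaches 4.6667.

9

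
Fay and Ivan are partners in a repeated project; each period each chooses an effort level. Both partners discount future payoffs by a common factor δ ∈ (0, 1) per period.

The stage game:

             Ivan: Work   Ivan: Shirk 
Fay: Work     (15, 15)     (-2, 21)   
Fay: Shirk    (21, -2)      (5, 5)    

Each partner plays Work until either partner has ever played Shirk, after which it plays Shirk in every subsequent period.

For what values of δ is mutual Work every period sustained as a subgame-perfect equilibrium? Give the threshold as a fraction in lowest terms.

One-period gain from deviating is 21 − 15 = 6. The loss is 15 − 5 = 10 in every subsequent period, with present value 10·δ/(1−δ).
Deviation is unprofitable when 10·δ/(1−δ) ≥ 6, i.e. δ/(1−δ) ≥ 3/5.
Equivalently δ ≥ 6/(6+10) = 3/8.

3/8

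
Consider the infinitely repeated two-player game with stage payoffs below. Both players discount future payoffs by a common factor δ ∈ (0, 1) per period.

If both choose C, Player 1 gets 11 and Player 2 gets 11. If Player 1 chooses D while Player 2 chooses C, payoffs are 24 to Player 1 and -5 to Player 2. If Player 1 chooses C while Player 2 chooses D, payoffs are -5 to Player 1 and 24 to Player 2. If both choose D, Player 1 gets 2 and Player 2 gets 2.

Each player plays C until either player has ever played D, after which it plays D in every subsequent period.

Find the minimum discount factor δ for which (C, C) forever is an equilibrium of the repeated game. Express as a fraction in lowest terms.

One-period gain from deviating is 24 − 11 = 13. The loss is 11 − 2 = 9 in every subsequent period, with present value 9·δ/(1−δ).
Deviation is unprofitable when 9·δ/(1−δ) ≥ 13, i.e. δ/(1−δ) ≥ 13/9.
Equivalently δ ≥ 13/(13+9) = 13/22.

13/22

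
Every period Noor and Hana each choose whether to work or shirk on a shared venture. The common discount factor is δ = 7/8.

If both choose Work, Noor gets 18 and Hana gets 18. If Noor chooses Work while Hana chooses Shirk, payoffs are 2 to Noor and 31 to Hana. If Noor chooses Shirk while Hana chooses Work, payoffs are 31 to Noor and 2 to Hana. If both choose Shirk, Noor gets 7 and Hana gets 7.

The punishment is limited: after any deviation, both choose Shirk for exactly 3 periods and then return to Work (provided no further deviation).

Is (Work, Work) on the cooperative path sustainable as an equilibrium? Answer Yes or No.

Comparing payoff streams over the 4 periods until play realigns: cooperate → 18(1+δ+…+δ^3); deviate → 31 + 7(δ+…+δ^3).
Cooperation is sustained iff (18−7)(δ+…+δ^3) ≥ 31−18.
δ+…+δ^3 = 7/8·(1−(7/8)^3)/(1−7/8) = 2.3105, and (31−18)/(18−7) = 1.1818.
2.3105 ≥ 1.1818, so cooperation is sustainable.

Yes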